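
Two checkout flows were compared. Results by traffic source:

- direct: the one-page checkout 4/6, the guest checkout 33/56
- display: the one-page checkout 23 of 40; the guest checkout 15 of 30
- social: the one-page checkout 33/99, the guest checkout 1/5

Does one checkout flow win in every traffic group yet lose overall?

Direct: the one-page checkout 4/6 = 66.7%, the guest checkout 33/56 = 58.9% → the one-page checkout
Display: the one-page checkout 23/40 = 57.5%, the guest checkout 15/30 = 50.0% → the one-page checkout
Social: the one-page checkout 33/99 = 33.3%, the guest checkout 1/5 = 20.0% → the one-page checkout
Overall: the one-page checkout 60/145 = 41.4%, the guest checkout 49/91 = 53.8% → the guest checkout
The one-page checkout wins each traffic group but the guest checkout wins overall — the comparison reverses. The one-page checkout's sessions skew toward social, which has a lower base rate.

Yes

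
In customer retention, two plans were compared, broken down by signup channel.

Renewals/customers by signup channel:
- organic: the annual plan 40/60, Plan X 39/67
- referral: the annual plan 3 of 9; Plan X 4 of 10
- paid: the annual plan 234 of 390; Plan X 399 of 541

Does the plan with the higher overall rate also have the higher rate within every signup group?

Organic: the annual plan 40/60 = 66.7%, Plan X 39/67 = 58.2% → the annual plan
Referral: the annual plan 3/9 = 33.3%, Plan X 4/10 = 40.0% → Plan X
Paid: the annual plan 234/390 = 60.0%, Plan X 399/541 = 73.8% → Plan X
Overall: the annual plan 277/459 = 60.3%, Plan X 442/618 = 71.5% → Plan X
Neither sweeps: the annual plan wins 1 of 3 groups, Plan X wins 2. Plan X wins overall but not every group — no Simpson reversal.

No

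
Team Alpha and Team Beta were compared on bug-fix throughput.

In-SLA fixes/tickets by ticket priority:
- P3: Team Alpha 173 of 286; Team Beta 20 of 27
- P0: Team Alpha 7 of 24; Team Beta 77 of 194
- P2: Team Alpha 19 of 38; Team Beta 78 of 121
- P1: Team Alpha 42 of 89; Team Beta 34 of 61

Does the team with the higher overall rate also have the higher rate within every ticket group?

No

P3: Team Alpha 173/286 = 60.5%, Team Beta 20/27 = 74.1% → Team Beta
P0: Team Alpha 7/24 = 29.2%, Team Beta 77/194 = 39.7% → Team Beta
P2: Team Alpha 19/38 = 50.0%, Team Beta 78/121 = 64.5% → Team Beta
P1: Team Alpha 42/89 = 47.2%, Team Beta 34/61 = 55.7% → Team Beta
Overall: Team Alpha 241/437 = 55.1%, Team Beta 209/403 = 51.9% → Team Alpha
Team Beta wins each ticket group but Team Alpha wins overall — the comparison reverses. Team Beta's tickets skew toward P0, which has a lower base rate.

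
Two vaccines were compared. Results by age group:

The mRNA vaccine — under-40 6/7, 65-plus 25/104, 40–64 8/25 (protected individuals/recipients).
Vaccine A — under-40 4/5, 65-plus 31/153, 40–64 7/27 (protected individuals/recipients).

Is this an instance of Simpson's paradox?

No

Under-40: the mRNA vaccine 6/7 = 85.7%, Vaccine A 4/5 = 80.0% → the mRNA vaccine
65-plus: the mRNA vaccine 25/104 = 24.0%, Vaccine A 31/153 = 20.3% → the mRNA vaccine
40–64: the mRNA vaccine 8/25 = 32.0%, Vaccine A 7/27 = 25.9% → the mRNA vaccine
Overall: the mRNA vaccine 39/136 = 28.7%, Vaccine A 42/185 = 22.7% → the mRNA vaccine
The mRNA vaccine wins overall and in every age group — no reversal.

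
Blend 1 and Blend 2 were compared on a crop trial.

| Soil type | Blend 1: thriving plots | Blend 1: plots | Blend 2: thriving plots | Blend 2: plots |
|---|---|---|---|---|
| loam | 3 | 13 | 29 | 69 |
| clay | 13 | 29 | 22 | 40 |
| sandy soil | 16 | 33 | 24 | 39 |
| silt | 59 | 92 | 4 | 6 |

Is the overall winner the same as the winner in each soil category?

Loam: Blend 1 3/13 = 23.1%, Blend 2 29/69 = 42.0% → Blend 2
Clay: Blend 1 13/29 = 44.8%, Blend 2 22/40 = 55.0% → Blend 2
Sandy soil: Blend 1 16/33 = 48.5%, Blend 2 24/39 = 61.5% → Blend 2
Silt: Blend 1 59/92 = 64.1%, Blend 2 4/6 = 66.7% → Blend 2
Overall: Blend 1 91/167 = 54.5%, Blend 2 79/154 = 51.3% → Blend 1
Blend 2 wins each soil group but Blend 1 wins overall — the comparison reverses. Blend 2's plots skew toward loam, which has a lower base rate.

No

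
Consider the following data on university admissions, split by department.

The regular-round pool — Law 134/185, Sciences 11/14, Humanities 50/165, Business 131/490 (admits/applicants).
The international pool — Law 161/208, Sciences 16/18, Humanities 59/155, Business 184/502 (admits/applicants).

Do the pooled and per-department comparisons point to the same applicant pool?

Yes

Law: the regular-round pool 134/185 = 72.4%, the international pool 161/208 = 77.4% → the international pool
Sciences: the regular-round pool 11/14 = 78.6%, the international pool 16/18 = 88.9% → the international pool
Humanities: the regular-round pool 50/165 = 30.3%, the international pool 59/155 = 38.1% → the international pool
Business: the regular-round pool 131/490 = 26.7%, the international pool 184/502 = 36.7% → the international pool
Overall: the regular-round pool 326/854 = 38.2%, the international pool 420/883 = 47.6% → the international pool
The international pool wins overall and in every department group — no reversal.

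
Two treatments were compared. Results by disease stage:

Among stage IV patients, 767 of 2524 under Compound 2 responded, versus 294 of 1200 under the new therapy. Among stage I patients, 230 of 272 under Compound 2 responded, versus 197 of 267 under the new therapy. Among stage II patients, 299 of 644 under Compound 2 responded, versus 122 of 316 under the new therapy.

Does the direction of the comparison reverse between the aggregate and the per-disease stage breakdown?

No

Stage IV: Compound 2 767/2524 = 30.4%, the new therapy 294/1200 = 24.5% → Compound 2
Stage I: Compound 2 230/272 = 84.6%, the new therapy 197/267 = 73.8% → Compound 2
Stage II: Compound 2 299/644 = 46.4%, the new therapy 122/316 = 38.6% → Compound 2
Overall: Compound 2 1296/3440 = 37.7%, the new therapy 613/1783 = 34.4% → Compound 2
Compound 2 wins overall and in every disease group — no reversal.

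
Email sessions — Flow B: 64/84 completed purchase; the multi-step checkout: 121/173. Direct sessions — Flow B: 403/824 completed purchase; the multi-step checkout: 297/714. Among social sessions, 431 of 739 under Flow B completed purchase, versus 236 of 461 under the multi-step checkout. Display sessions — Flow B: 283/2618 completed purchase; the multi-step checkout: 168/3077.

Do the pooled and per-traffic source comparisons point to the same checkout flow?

Yes

Email: Flow B 64/84 = 76.2%, the multi-step checkout 121/173 = 69.9% → Flow B
Direct: Flow B 403/824 = 48.9%, the multi-step checkout 297/714 = 41.6% → Flow B
Social: Flow B 431/739 = 58.3%, the multi-step checkout 236/461 = 51.2% → Flow B
Display: Flow B 283/2618 = 10.8%, the multi-step checkout 168/3077 = 5.5% → Flow B
Overall: Flow B 1181/4265 = 27.7%, the multi-step checkout 822/4425 = 18.6% → Flow B
Flow B wins overall and in every traffic group — no reversal.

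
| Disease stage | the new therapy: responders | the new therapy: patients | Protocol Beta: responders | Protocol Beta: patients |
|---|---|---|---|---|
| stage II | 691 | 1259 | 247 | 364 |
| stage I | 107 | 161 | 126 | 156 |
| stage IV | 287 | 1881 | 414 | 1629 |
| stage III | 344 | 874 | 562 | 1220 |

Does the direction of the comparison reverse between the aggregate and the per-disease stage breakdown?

Stage II: the new therapy 691/1259 = 54.9%, Protocol Beta 247/364 = 67.9% → Protocol Beta
Stage I: the new therapy 107/161 = 66.5%, Protocol Beta 126/156 = 80.8% → Protocol Beta
Stage IV: the new therapy 287/1881 = 15.3%, Protocol Beta 414/1629 = 25.4% → Protocol Beta
Stage III: the new therapy 344/874 = 39.4%, Protocol Beta 562/1220 = 46.1% → Protocol Beta
Overall: the new therapy 1429/4175 = 34.2%, Protocol Beta 1349/3369 = 40.0% → Protocol Beta
Protocol Beta wins overall and in every disease group — no reversal.

No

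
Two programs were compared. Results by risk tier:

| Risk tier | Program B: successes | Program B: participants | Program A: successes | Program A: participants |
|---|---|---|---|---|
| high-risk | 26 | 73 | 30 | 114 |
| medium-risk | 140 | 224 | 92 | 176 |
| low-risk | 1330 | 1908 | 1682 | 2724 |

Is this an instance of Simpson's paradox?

No

High-risk: Program B 26/73 = 35.6%, Program A 30/114 = 26.3% → Program B
Medium-risk: Program B 140/224 = 62.5%, Program A 92/176 = 52.3% → Program B
Low-risk: Program B 1330/1908 = 69.7%, Program A 1682/2724 = 61.7% → Program B
Overall: Program B 1496/2205 = 67.8%, Program A 1804/3014 = 59.9% → Program B
Program B wins overall and in every risk group — no reversal.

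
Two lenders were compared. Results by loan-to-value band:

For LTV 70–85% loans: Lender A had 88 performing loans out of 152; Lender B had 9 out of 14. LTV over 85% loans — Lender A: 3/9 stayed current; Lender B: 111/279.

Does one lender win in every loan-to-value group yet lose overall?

LTV 70–85%: Lender A 88/152 = 57.9%, Lender B 9/14 = 64.3% → Lender B
LTV over 85%: Lender A 3/9 = 33.3%, Lender B 111/279 = 39.8% → Lender B
Overall: Lender A 91/161 = 56.5%, Lender B 120/293 = 41.0% → Lender A
Lender B wins each loan-to-value group but Lender A wins overall — the comparison reverses. Lender B's loans skew toward LTV over 85%, which has a lower base rate.

Yes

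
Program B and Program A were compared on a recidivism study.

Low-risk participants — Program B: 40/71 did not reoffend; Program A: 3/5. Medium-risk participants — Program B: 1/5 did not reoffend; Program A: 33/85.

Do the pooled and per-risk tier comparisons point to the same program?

No

Low-risk: Program B 40/71 = 56.3%, Program A 3/5 = 60.0% → Program A
Medium-risk: Program B 1/5 = 20.0%, Program A 33/85 = 38.8% → Program A
Overall: Program B 41/76 = 53.9%, Program A 36/90 = 40.0% → Program B
Program A wins each risk group but Program B wins overall — the comparison reverses. Program A's participants skew toward medium-risk, which has a lower base rate.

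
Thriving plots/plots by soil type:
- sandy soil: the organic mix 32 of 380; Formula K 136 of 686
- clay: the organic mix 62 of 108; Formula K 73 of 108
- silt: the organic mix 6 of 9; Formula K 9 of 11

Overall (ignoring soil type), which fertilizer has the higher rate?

Sandy soil: the organic mix 32/380 = 8.4%, Formula K 136/686 = 19.8% → Formula K
Clay: the organic mix 62/108 = 57.4%, Formula K 73/108 = 67.6% → Formula K
Silt: the organic mix 6/9 = 66.7%, Formula K 9/11 = 81.8% → Formula K
Overall: the organic mix 100/497 = 20.1%, Formula K 218/805 = 27.1% → Formula K

Formula K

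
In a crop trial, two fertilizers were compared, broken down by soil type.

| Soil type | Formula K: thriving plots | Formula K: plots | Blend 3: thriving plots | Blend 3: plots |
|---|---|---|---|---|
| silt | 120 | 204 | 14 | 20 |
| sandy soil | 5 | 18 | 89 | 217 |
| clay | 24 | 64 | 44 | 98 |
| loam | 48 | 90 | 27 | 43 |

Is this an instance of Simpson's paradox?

Silt: Formula K 120/204 = 58.8%, Blend 3 14/20 = 70.0% → Blend 3
Sandy soil: Formula K 5/18 = 27.8%, Blend 3 89/217 = 41.0% → Blend 3
Clay: Formula K 24/64 = 37.5%, Blend 3 44/98 = 44.9% → Blend 3
Loam: Formula K 48/90 = 53.3%, Blend 3 27/43 = 62.8% → Blend 3
Overall: Formula K 197/376 = 52.4%, Blend 3 174/378 = 46.0% → Formula K
Blend 3 wins each soil group but Formula K wins overall — the comparison reverses. Blend 3's plots skew toward sandy soil, which has a lower base rate.

Yes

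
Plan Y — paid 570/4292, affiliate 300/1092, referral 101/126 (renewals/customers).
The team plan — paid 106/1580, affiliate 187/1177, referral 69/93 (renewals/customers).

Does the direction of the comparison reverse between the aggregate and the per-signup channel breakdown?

Paid: Plan Y 570/4292 = 13.3%, the team plan 106/1580 = 6.7% → Plan Y
Affiliate: Plan Y 300/1092 = 27.5%, the team plan 187/1177 = 15.9% → Plan Y
Referral: Plan Y 101/126 = 80.2%, the team plan 69/93 = 74.2% → Plan Y
Overall: Plan Y 971/5510 = 17.6%, the team plan 362/2850 = 12.7% → Plan Y
Plan Y wins overall and in every signup group — no reversal.

No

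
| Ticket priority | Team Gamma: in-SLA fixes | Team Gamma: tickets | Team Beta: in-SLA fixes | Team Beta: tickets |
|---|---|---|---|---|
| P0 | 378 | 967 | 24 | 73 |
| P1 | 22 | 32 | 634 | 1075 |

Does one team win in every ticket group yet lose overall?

P0: Team Gamma 378/967 = 39.1%, Team Beta 24/73 = 32.9% → Team Gamma
P1: Team Gamma 22/32 = 68.8%, Team Beta 634/1075 = 59.0% → Team Gamma
Overall: Team Gamma 400/999 = 40.0%, Team Beta 658/1148 = 57.3% → Team Beta
Team Gamma wins each ticket group but Team Beta wins overall — the comparison reverses. Team Gamma's tickets skew toward P0, which has a lower base rate.

Yes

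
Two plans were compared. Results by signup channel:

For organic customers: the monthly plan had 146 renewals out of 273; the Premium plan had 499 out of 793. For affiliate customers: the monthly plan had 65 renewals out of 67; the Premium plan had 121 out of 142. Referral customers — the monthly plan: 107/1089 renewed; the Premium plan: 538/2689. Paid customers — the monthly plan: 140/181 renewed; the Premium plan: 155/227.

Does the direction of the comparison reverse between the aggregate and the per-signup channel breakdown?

Organic: the monthly plan 146/273 = 53.5%, the Premium plan 499/793 = 62.9% → the Premium plan
Affiliate: the monthly plan 65/67 = 97.0%, the Premium plan 121/142 = 85.2% → the monthly plan
Referral: the monthly plan 107/1089 = 9.8%, the Premium plan 538/2689 = 20.0% → the Premium plan
Paid: the monthly plan 140/181 = 77.3%, the Premium plan 155/227 = 68.3% → the monthly plan
Overall: the monthly plan 458/1610 = 28.4%, the Premium plan 1313/3851 = 34.1% → the Premium plan
Neither sweeps: the monthly plan wins 2 of 4 groups, the Premium plan wins 2. The Premium plan wins overall but not every group — no Simpson reversal.

No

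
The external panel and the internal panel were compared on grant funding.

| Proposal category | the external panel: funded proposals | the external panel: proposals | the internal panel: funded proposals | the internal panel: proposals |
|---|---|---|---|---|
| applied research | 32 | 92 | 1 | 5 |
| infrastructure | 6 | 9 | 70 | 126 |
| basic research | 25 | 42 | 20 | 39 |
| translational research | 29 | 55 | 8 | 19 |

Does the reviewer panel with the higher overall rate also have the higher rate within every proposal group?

Applied research: the external panel 32/92 = 34.8%, the internal panel 1/5 = 20.0% → the external panel
Infrastructure: the external panel 6/9 = 66.7%, the internal panel 70/126 = 55.6% → the external panel
Basic research: the external panel 25/42 = 59.5%, the internal panel 20/39 = 51.3% → the external panel
Translational research: the external panel 29/55 = 52.7%, the internal panel 8/19 = 42.1% → the external panel
Overall: the external panel 92/198 = 46.5%, the internal panel 99/189 = 52.4% → the internal panel
The external panel wins each proposal group but the internal panel wins overall — the comparison reverses. The external panel's proposals skew toward applied research, which has a lower base rate.

No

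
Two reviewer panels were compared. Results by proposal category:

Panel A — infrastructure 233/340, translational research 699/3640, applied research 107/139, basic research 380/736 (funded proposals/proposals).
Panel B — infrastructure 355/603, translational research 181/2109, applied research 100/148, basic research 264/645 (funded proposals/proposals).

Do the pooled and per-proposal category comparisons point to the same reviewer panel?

Infrastructure: Panel A 233/340 = 68.5%, Panel B 355/603 = 58.9% → Panel A
Translational research: Panel A 699/3640 = 19.2%, Panel B 181/2109 = 8.6% → Panel A
Applied research: Panel A 107/139 = 77.0%, Panel B 100/148 = 67.6% → Panel A
Basic research: Panel A 380/736 = 51.6%, Panel B 264/645 = 40.9% → Panel A
Overall: Panel A 1419/4855 = 29.2%, Panel B 900/3505 = 25.7% → Panel A
Panel A wins overall and in every proposal group — no reversal.

Yes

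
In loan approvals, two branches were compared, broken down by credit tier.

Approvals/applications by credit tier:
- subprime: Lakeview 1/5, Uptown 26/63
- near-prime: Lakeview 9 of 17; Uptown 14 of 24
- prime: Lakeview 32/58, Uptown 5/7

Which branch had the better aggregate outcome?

Lakeview

Subprime: Lakeview 1/5 = 20.0%, Uptown 26/63 = 41.3% → Uptown
Near-prime: Lakeview 9/17 = 52.9%, Uptown 14/24 = 58.3% → Uptown
Prime: Lakeview 32/58 = 55.2%, Uptown 5/7 = 71.4% → Uptown
Overall: Lakeview 42/80 = 52.5%, Uptown 45/94 = 47.9% → Lakeview
(Uptown wins every credit group but Lakeview wins overall — Uptown's applications skew toward the low-rate subprime group.)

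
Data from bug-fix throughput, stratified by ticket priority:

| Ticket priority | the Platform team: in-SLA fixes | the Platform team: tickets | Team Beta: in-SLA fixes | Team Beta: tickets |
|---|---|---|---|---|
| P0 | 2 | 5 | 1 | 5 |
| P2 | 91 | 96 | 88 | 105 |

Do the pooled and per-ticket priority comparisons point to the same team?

Yes

P0: the Platform team 2/5 = 40.0%, Team Beta 1/5 = 20.0% → the Platform team
P2: the Platform team 91/96 = 94.8%, Team Beta 88/105 = 83.8% → the Platform team
Overall: the Platform team 93/101 = 92.1%, Team Beta 89/110 = 80.9% → the Platform team
The Platform team wins overall and in every ticket group — no reversal.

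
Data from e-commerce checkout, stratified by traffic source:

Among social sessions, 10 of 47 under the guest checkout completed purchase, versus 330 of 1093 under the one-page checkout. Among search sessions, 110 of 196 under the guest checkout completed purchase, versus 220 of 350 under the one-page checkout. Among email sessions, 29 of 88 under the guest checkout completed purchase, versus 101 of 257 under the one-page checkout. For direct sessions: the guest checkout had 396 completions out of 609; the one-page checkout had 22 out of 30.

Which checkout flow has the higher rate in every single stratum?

the one-page checkout

Social: the guest checkout 10/47 = 21.3%, the one-page checkout 330/1093 = 30.2% → the one-page checkout
Search: the guest checkout 110/196 = 56.1%, the one-page checkout 220/350 = 62.9% → the one-page checkout
Email: the guest checkout 29/88 = 33.0%, the one-page checkout 101/257 = 39.3% → the one-page checkout
Direct: the guest checkout 396/609 = 65.0%, the one-page checkout 22/30 = 73.3% → the one-page checkout
The one-page checkout has the higher rate in all 4 groups.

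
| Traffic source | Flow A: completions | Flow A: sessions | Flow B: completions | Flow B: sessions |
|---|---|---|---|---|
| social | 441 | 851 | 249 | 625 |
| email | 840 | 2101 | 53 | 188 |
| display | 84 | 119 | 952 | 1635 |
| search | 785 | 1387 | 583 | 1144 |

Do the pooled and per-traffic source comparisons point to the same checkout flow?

Social: Flow A 441/851 = 51.8%, Flow B 249/625 = 39.8% → Flow A
Email: Flow A 840/2101 = 40.0%, Flow B 53/188 = 28.2% → Flow A
Display: Flow A 84/119 = 70.6%, Flow B 952/1635 = 58.2% → Flow A
Search: Flow A 785/1387 = 56.6%, Flow B 583/1144 = 51.0% → Flow A
Overall: Flow A 2150/4458 = 48.2%, Flow B 1837/3592 = 51.1% → Flow B
Flow A wins each traffic group but Flow B wins overall — the comparison reverses. Flow A's sessions skew toward email, which has a lower base rate.

No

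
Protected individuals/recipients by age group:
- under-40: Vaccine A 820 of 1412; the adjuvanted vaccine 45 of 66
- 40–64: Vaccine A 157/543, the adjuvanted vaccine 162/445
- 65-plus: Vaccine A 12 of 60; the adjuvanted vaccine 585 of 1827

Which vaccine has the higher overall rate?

Vaccine A

Under-40: Vaccine A 820/1412 = 58.1%, the adjuvanted vaccine 45/66 = 68.2% → the adjuvanted vaccine
40–64: Vaccine A 157/543 = 28.9%, the adjuvanted vaccine 162/445 = 36.4% → the adjuvanted vaccine
65-plus: Vaccine A 12/60 = 20.0%, the adjuvanted vaccine 585/1827 = 32.0% → the adjuvanted vaccine
Overall: Vaccine A 989/2015 = 49.1%, the adjuvanted vaccine 792/2338 = 33.9% → Vaccine A
(The adjuvanted vaccine wins every age group but Vaccine A wins overall — the adjuvanted vaccine's recipients skew toward the low-rate 65-plus group.)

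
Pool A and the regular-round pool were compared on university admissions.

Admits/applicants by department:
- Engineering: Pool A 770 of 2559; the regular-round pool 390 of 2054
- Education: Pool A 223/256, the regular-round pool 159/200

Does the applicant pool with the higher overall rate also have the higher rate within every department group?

Engineering: Pool A 770/2559 = 30.1%, the regular-round pool 390/2054 = 19.0% → Pool A
Education: Pool A 223/256 = 87.1%, the regular-round pool 159/200 = 79.5% → Pool A
Overall: Pool A 993/2815 = 35.3%, the regular-round pool 549/2254 = 24.4% → Pool A
Pool A wins overall and in every department group — no reversal.

Yes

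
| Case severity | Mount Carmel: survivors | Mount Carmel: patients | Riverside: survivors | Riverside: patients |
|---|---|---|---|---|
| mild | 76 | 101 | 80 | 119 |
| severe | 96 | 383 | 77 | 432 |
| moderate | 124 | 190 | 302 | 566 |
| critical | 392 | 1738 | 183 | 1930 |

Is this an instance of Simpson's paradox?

No

Mild: Mount Carmel 76/101 = 75.2%, Riverside 80/119 = 67.2% → Mount Carmel
Severe: Mount Carmel 96/383 = 25.1%, Riverside 77/432 = 17.8% → Mount Carmel
Moderate: Mount Carmel 124/190 = 65.3%, Riverside 302/566 = 53.4% → Mount Carmel
Critical: Mount Carmel 392/1738 = 22.6%, Riverside 183/1930 = 9.5% → Mount Carmel
Overall: Mount Carmel 688/2412 = 28.5%, Riverside 642/3047 = 21.1% → Mount Carmel
Mount Carmel wins overall and in every case group — no reversal.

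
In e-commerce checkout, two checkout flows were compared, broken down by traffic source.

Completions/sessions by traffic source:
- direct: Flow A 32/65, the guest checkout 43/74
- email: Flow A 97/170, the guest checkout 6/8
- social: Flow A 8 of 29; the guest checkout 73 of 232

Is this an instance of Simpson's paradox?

Yes

Direct: Flow A 32/65 = 49.2%, the guest checkout 43/74 = 58.1% → the guest checkout
Email: Flow A 97/170 = 57.1%, the guest checkout 6/8 = 75.0% → the guest checkout
Social: Flow A 8/29 = 27.6%, the guest checkout 73/232 = 31.5% → the guest checkout
Overall: Flow A 137/264 = 51.9%, the guest checkout 122/314 = 38.9% → Flow A
The guest checkout wins each traffic group but Flow A wins overall — the comparison reverses. The guest checkout's sessions skew toward social, which has a lower base rate.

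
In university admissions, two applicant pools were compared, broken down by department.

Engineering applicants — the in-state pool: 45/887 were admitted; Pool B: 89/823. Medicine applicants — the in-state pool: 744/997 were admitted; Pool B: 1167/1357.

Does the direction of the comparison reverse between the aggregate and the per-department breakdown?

Engineering: the in-state pool 45/887 = 5.1%, Pool B 89/823 = 10.8% → Pool B
Medicine: the in-state pool 744/997 = 74.6%, Pool B 1167/1357 = 86.0% → Pool B
Overall: the in-state pool 789/1884 = 41.9%, Pool B 1256/2180 = 57.6% → Pool B
Pool B wins overall and in every department group — no reversal.

No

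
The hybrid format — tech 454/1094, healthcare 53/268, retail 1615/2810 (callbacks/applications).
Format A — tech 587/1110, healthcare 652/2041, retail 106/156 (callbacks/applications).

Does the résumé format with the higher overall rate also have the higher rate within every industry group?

Tech: the hybrid format 454/1094 = 41.5%, Format A 587/1110 = 52.9% → Format A
Healthcare: the hybrid format 53/268 = 19.8%, Format A 652/2041 = 31.9% → Format A
Retail: the hybrid format 1615/2810 = 57.5%, Format A 106/156 = 67.9% → Format A
Overall: the hybrid format 2122/4172 = 50.9%, Format A 1345/3307 = 40.7% → the hybrid format
Format A wins each industry group but the hybrid format wins overall — the comparison reverses. Format A's applications skew toward healthcare, which has a lower base rate.

No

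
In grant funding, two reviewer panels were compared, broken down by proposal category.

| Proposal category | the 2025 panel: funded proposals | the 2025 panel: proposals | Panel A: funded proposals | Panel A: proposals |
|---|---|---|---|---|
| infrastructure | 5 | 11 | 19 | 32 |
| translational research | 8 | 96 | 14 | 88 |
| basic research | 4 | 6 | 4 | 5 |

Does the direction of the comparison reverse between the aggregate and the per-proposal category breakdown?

No

Infrastructure: the 2025 panel 5/11 = 45.5%, Panel A 19/32 = 59.4% → Panel A
Translational research: the 2025 panel 8/96 = 8.3%, Panel A 14/88 = 15.9% → Panel A
Basic research: the 2025 panel 4/6 = 66.7%, Panel A 4/5 = 80.0% → Panel A
Overall: the 2025 panel 17/113 = 15.0%, Panel A 37/125 = 29.6% → Panel A
Panel A wins overall and in every proposal group — no reversal.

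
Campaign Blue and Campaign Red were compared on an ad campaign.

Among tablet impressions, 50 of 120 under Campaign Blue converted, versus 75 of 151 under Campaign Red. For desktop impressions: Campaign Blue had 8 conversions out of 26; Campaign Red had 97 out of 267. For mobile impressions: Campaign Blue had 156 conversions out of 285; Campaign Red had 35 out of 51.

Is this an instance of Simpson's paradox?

Yes

Tablet: Campaign Blue 50/120 = 41.7%, Campaign Red 75/151 = 49.7% → Campaign Red
Desktop: Campaign Blue 8/26 = 30.8%, Campaign Red 97/267 = 36.3% → Campaign Red
Mobile: Campaign Blue 156/285 = 54.7%, Campaign Red 35/51 = 68.6% → Campaign Red
Overall: Campaign Blue 214/431 = 49.7%, Campaign Red 207/469 = 44.1% → Campaign Blue
Campaign Red wins each device group but Campaign Blue wins overall — the comparison reverses. Campaign Red's impressions skew toward desktop, which has a lower base rate.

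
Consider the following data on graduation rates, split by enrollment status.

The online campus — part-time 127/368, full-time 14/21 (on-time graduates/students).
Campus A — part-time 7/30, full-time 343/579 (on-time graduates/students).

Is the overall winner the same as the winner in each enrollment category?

No

Part-time: the online campus 127/368 = 34.5%, Campus A 7/30 = 23.3% → the online campus
Full-time: the online campus 14/21 = 66.7%, Campus A 343/579 = 59.2% → the online campus
Overall: the online campus 141/389 = 36.2%, Campus A 350/609 = 57.5% → Campus A
The online campus wins each enrollment group but Campus A wins overall — the comparison reverses. The online campus's students skew toward part-time, which has a lower base rate.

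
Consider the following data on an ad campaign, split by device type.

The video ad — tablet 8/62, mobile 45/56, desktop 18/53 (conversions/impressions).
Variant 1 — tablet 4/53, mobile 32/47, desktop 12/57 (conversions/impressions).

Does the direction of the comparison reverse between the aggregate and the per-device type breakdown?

No

Tablet: the video ad 8/62 = 12.9%, Variant 1 4/53 = 7.5% → the video ad
Mobile: the video ad 45/56 = 80.4%, Variant 1 32/47 = 68.1% → the video ad
Desktop: the video ad 18/53 = 34.0%, Variant 1 12/57 = 21.1% → the video ad
Overall: the video ad 71/171 = 41.5%, Variant 1 48/157 = 30.6% → the video ad
The video ad wins overall and in every device group — no reversal.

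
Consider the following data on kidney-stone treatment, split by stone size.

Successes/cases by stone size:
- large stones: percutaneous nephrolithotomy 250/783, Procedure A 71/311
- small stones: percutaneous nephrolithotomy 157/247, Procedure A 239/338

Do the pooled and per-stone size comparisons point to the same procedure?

Large stones: percutaneous nephrolithotomy 250/783 = 31.9%, Procedure A 71/311 = 22.8% → percutaneous nephrolithotomy
Small stones: percutaneous nephrolithotomy 157/247 = 63.6%, Procedure A 239/338 = 70.7% → Procedure A
Overall: percutaneous nephrolithotomy 407/1030 = 39.5%, Procedure A 310/649 = 47.8% → Procedure A
Neither sweeps: percutaneous nephrolithotomy wins 1 of 2 groups, Procedure A wins 1. Procedure A wins overall but not every group — no Simpson reversal.

No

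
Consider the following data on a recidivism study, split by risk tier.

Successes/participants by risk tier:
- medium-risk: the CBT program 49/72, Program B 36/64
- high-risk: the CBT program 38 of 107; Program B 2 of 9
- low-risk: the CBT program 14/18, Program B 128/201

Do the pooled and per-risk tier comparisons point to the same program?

Medium-risk: the CBT program 49/72 = 68.1%, Program B 36/64 = 56.2% → the CBT program
High-risk: the CBT program 38/107 = 35.5%, Program B 2/9 = 22.2% → the CBT program
Low-risk: the CBT program 14/18 = 77.8%, Program B 128/201 = 63.7% → the CBT program
Overall: the CBT program 101/197 = 51.3%, Program B 166/274 = 60.6% → Program B
The CBT program wins each risk group but Program B wins overall — the comparison reverses. The CBT program's participants skew toward high-risk, which has a lower base rate.

No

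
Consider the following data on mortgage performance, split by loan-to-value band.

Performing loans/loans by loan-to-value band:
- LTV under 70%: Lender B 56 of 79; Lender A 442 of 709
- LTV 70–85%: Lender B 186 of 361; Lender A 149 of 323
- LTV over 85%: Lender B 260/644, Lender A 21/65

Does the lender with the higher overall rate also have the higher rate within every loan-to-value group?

No

LTV under 70%: Lender B 56/79 = 70.9%, Lender A 442/709 = 62.3% → Lender B
LTV 70–85%: Lender B 186/361 = 51.5%, Lender A 149/323 = 46.1% → Lender B
LTV over 85%: Lender B 260/644 = 40.4%, Lender A 21/65 = 32.3% → Lender B
Overall: Lender B 502/1084 = 46.3%, Lender A 612/1097 = 55.8% → Lender A
Lender B wins each loan-to-value group but Lender A wins overall — the comparison reverses. Lender B's loans skew toward LTV over 85%, which has a lower base rate.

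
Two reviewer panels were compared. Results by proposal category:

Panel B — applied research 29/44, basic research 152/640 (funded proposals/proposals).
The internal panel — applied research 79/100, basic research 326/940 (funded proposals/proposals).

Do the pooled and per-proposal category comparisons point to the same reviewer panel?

Applied research: Panel B 29/44 = 65.9%, the internal panel 79/100 = 79.0% → the internal panel
Basic research: Panel B 152/640 = 23.8%, the internal panel 326/940 = 34.7% → the internal panel
Overall: Panel B 181/684 = 26.5%, the internal panel 405/1040 = 38.9% → the internal panel
The internal panel wins overall and in every proposal group — no reversal.

Yes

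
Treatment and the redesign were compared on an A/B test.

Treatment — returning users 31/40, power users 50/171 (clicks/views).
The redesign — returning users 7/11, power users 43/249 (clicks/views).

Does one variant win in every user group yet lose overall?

No

Returning users: Treatment 31/40 = 77.5%, the redesign 7/11 = 63.6% → Treatment
Power users: Treatment 50/171 = 29.2%, the redesign 43/249 = 17.3% → Treatment
Overall: Treatment 81/211 = 38.4%, the redesign 50/260 = 19.2% → Treatment
Treatment wins overall and in every user group — no reversal.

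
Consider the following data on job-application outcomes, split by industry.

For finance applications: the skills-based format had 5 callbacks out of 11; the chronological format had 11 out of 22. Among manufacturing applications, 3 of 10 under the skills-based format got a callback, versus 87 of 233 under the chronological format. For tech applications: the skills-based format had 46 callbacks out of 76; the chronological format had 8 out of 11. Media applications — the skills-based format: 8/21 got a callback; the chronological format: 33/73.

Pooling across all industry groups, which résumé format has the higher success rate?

Finance: the skills-based format 5/11 = 45.5%, the chronological format 11/22 = 50.0% → the chronological format
Manufacturing: the skills-based format 3/10 = 30.0%, the chronological format 87/233 = 37.3% → the chronological format
Tech: the skills-based format 46/76 = 60.5%, the chronological format 8/11 = 72.7% → the chronological format
Media: the skills-based format 8/21 = 38.1%, the chronological format 33/73 = 45.2% → the chronological format
Overall: the skills-based format 62/118 = 52.5%, the chronological format 139/339 = 41.0% → the skills-based format
(The chronological format wins every industry group but the skills-based format wins overall — the chronological format's applications skew toward the low-rate manufacturing group.)

the skills-based format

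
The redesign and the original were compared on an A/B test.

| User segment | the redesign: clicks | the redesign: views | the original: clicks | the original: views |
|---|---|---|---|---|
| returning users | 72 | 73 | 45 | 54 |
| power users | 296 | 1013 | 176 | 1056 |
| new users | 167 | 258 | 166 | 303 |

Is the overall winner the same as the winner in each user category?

Returning users: the redesign 72/73 = 98.6%, the original 45/54 = 83.3% → the redesign
Power users: the redesign 296/1013 = 29.2%, the original 176/1056 = 16.7% → the redesign
New users: the redesign 167/258 = 64.7%, the original 166/303 = 54.8% → the redesign
Overall: the redesign 535/1344 = 39.8%, the original 387/1413 = 27.4% → the redesign
The redesign wins overall and in every user group — no reversal.

Yes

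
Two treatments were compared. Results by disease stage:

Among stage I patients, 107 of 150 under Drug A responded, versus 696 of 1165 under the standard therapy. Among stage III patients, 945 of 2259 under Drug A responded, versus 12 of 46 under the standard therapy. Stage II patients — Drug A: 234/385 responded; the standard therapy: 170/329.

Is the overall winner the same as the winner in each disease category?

Stage I: Drug A 107/150 = 71.3%, the standard therapy 696/1165 = 59.7% → Drug A
Stage III: Drug A 945/2259 = 41.8%, the standard therapy 12/46 = 26.1% → Drug A
Stage II: Drug A 234/385 = 60.8%, the standard therapy 170/329 = 51.7% → Drug A
Overall: Drug A 1286/2794 = 46.0%, the standard therapy 878/1540 = 57.0% → the standard therapy
Drug A wins each disease group but the standard therapy wins overall — the comparison reverses. Drug A's patients skew toward stage III, which has a lower base rate.

No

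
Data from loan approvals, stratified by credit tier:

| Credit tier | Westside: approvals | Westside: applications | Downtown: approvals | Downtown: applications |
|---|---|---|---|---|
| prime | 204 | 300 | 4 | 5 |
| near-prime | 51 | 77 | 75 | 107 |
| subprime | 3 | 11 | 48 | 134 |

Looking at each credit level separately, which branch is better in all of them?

Prime: Westside 204/300 = 68.0%, Downtown 4/5 = 80.0% → Downtown
Near-prime: Westside 51/77 = 66.2%, Downtown 75/107 = 70.1% → Downtown
Subprime: Westside 3/11 = 27.3%, Downtown 48/134 = 35.8% → Downtown
Downtown has the higher rate in all 3 groups.

Downtown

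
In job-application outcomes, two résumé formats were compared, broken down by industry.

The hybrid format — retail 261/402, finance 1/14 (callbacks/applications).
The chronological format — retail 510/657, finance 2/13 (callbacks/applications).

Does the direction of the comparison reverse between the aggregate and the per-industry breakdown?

Retail: the hybrid format 261/402 = 64.9%, the chronological format 510/657 = 77.6% → the chronological format
Finance: the hybrid format 1/14 = 7.1%, the chronological format 2/13 = 15.4% → the chronological format
Overall: the hybrid format 262/416 = 63.0%, the chronological format 512/670 = 76.4% → the chronological format
The chronological format wins overall and in every industry group — no reversal.

No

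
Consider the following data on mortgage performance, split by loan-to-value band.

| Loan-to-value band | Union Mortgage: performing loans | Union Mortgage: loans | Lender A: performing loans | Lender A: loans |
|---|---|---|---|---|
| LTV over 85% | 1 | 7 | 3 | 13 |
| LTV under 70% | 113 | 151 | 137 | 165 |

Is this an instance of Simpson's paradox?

No

LTV over 85%: Union Mortgage 1/7 = 14.3%, Lender A 3/13 = 23.1% → Lender A
LTV under 70%: Union Mortgage 113/151 = 74.8%, Lender A 137/165 = 83.0% → Lender A
Overall: Union Mortgage 114/158 = 72.2%, Lender A 140/178 = 78.7% → Lender A
Lender A wins overall and in every loan-to-value group — no reversal.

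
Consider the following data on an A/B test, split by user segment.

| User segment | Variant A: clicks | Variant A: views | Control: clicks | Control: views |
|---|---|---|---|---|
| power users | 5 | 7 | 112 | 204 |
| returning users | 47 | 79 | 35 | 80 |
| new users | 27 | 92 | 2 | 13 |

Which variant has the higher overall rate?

Control

Power users: Variant A 5/7 = 71.4%, Control 112/204 = 54.9% → Variant A
Returning users: Variant A 47/79 = 59.5%, Control 35/80 = 43.8% → Variant A
New users: Variant A 27/92 = 29.3%, Control 2/13 = 15.4% → Variant A
Overall: Variant A 79/178 = 44.4%, Control 149/297 = 50.2% → Control
(Variant A wins every user group but Control wins overall — Variant A's views skew toward the low-rate new users group.)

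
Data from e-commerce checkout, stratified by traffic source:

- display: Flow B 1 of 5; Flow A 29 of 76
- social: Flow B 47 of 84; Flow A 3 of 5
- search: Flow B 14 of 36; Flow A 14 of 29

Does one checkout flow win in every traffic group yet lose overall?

Display: Flow B 1/5 = 20.0%, Flow A 29/76 = 38.2% → Flow A
Social: Flow B 47/84 = 56.0%, Flow A 3/5 = 60.0% → Flow A
Search: Flow B 14/36 = 38.9%, Flow A 14/29 = 48.3% → Flow A
Overall: Flow B 62/125 = 49.6%, Flow A 46/110 = 41.8% → Flow B
Flow A wins each traffic group but Flow B wins overall — the comparison reverses. Flow A's sessions skew toward display, which has a lower base rate.

Yes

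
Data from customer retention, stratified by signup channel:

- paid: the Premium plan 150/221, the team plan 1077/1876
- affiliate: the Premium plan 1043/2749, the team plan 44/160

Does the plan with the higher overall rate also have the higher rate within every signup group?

Paid: the Premium plan 150/221 = 67.9%, the team plan 1077/1876 = 57.4% → the Premium plan
Affiliate: the Premium plan 1043/2749 = 37.9%, the team plan 44/160 = 27.5% → the Premium plan
Overall: the Premium plan 1193/2970 = 40.2%, the team plan 1121/2036 = 55.1% → the team plan
The Premium plan wins each signup group but the team plan wins overall — the comparison reverses. The Premium plan's customers skew toward affiliate, which has a lower base rate.

No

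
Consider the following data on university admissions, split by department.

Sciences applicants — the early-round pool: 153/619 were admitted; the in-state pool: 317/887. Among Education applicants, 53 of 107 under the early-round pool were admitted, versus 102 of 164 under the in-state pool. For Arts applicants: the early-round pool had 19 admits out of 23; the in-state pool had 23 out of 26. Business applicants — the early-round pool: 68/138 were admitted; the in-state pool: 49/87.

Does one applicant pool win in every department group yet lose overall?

No

Sciences: the early-round pool 153/619 = 24.7%, the in-state pool 317/887 = 35.7% → the in-state pool
Education: the early-round pool 53/107 = 49.5%, the in-state pool 102/164 = 62.2% → the in-state pool
Arts: the early-round pool 19/23 = 82.6%, the in-state pool 23/26 = 88.5% → the in-state pool
Business: the early-round pool 68/138 = 49.3%, the in-state pool 49/87 = 56.3% → the in-state pool
Overall: the early-round pool 293/887 = 33.0%, the in-state pool 491/1164 = 42.2% → the in-state pool
The in-state pool wins overall and in every department group — no reversal.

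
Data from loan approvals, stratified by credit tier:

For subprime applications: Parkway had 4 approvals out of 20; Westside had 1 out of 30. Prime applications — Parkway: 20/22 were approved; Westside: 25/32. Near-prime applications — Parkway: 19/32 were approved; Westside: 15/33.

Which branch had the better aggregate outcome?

Parkway

Subprime: Parkway 4/20 = 20.0%, Westside 1/30 = 3.3% → Parkway
Prime: Parkway 20/22 = 90.9%, Westside 25/32 = 78.1% → Parkway
Near-prime: Parkway 19/32 = 59.4%, Westside 15/33 = 45.5% → Parkway
Overall: Parkway 43/74 = 58.1%, Westside 41/95 = 43.2% → Parkway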